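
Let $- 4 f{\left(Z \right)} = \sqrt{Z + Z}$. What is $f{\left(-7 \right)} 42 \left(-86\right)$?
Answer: $903 i \sqrt{14} \approx 3378.7 i$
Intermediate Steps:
$f{\left(Z \right)} = - \frac{\sqrt{2} \sqrt{Z}}{4}$ ($f{\left(Z \right)} = - \frac{\sqrt{Z + Z}}{4} = - \frac{\sqrt{2 Z}}{4} = - \frac{\sqrt{2} \sqrt{Z}}{4}$)
$f{\left(-7 \right)} 42 \left(-86\right) = - \frac{\sqrt{2} \sqrt{-7}}{4} \cdot 42 \left(-86\right) = - \frac{\sqrt{2} i \sqrt{7}}{4} \cdot 42 \left(-86\right) = - \frac{i \sqrt{14}}{4} \cdot 42 \left(-86\right) = - \frac{21 i \sqrt{14}}{2} \left(-86\right) = 903 i \sqrt{14}$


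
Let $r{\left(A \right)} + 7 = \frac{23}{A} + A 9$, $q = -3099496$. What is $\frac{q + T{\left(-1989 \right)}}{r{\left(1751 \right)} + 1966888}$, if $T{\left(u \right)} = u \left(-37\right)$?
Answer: $- \frac{5298356153}{3471602663} \approx -1.5262$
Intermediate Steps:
$T{\left(u \right)} = - 37 u$
$r{\left(A \right)} = -7 + 9 A + \frac{23}{A}$ ($r{\left(A \right)} = -7 + \left(\frac{23}{A} + A 9\right) = -7 + \left(\frac{23}{A} + 9 A\right) = -7 + \left(9 A + \frac{23}{A}\right) = -7 + 9 A + \frac{23}{A}$)
$\frac{q + T{\left(-1989 \right)}}{r{\left(1751 \right)} + 1966888} = \frac{-3099496 - -73593}{\left(-7 + 9 \cdot 1751 + \frac{23}{1751}\right) + 1966888} = \frac{-3099496 + 73593}{\left(-7 + 15759 + 23 \cdot \frac{1}{1751}\right) + 1966888} = - \frac{3025903}{\left(-7 + 15759 + \frac{23}{1751}\right) + 1966888} = - \frac{3025903}{\frac{27581775}{1751} + 1966888} = - \frac{3025903}{\frac{3471602663}{1751}} = \left(-3025903\right) \frac{1751}{3471602663} = - \frac{5298356153}{3471602663}$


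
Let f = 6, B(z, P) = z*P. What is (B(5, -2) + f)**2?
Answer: 16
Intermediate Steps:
B(z, P) = P*z
(B(5, -2) + f)**2 = (-2*5 + 6)**2 = (-10 + 6)**2 = (-4)**2 = 16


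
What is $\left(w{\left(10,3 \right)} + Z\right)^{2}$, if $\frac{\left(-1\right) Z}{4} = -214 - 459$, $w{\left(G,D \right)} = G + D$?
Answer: $7317025$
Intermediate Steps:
$w{\left(G,D \right)} = D + G$
$Z = 2692$ ($Z = - 4 \left(-214 - 459\right) = \left(-4\right) \left(-673\right) = 2692$)
$\left(w{\left(10,3 \right)} + Z\right)^{2} = \left(\left(3 + 10\right) + 2692\right)^{2} = \left(13 + 2692\right)^{2} = 2705^{2} = 7317025$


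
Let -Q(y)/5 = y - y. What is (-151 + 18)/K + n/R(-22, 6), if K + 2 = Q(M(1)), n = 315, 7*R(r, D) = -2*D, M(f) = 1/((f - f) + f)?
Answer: -469/4 ≈ -117.25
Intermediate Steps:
M(f) = 1/f (M(f) = 1/(0 + f) = 1/f)
R(r, D) = -2*D/7 (R(r, D) = (-2*D)/7 = -2*D/7)
Q(y) = 0 (Q(y) = -5*(y - y) = -5*0 = 0)
K = -2 (K = -2 + 0 = -2)
(-151 + 18)/K + n/R(-22, 6) = (-151 + 18)/(-2) + 315/((-2/7*6)) = -133*(-½) + 315/(-12/7) = 133/2 + 315*(-7/12) = 133/2 - 735/4 = -469/4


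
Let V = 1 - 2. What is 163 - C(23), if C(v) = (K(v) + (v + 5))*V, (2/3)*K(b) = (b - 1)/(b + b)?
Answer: 8819/46 ≈ 191.72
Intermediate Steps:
V = -1
K(b) = 3*(-1 + b)/(4*b) (K(b) = 3*((b - 1)/(b + b))/2 = 3*((-1 + b)/((2*b)))/2 = 3*((-1 + b)*(1/(2*b)))/2 = 3*((-1 + b)/(2*b))/2 = 3*(-1 + b)/(4*b))
C(v) = -5 - v - 3*(-1 + v)/(4*v) (C(v) = (3*(-1 + v)/(4*v) + (v + 5))*(-1) = (3*(-1 + v)/(4*v) + (5 + v))*(-1) = (5 + v + 3*(-1 + v)/(4*v))*(-1) = -5 - v - 3*(-1 + v)/(4*v))
163 - C(23) = 163 - (-23/4 - 1*23 + (¾)/23) = 163 - (-23/4 - 23 + (¾)*(1/23)) = 163 - (-23/4 - 23 + 3/92) = 163 - 1*(-1321/46) = 163 + 1321/46 = 8819/46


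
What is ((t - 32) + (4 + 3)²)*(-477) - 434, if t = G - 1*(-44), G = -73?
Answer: 5290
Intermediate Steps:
t = -29 (t = -73 - 1*(-44) = -73 + 44 = -29)
((t - 32) + (4 + 3)²)*(-477) - 434 = ((-29 - 32) + (4 + 3)²)*(-477) - 434 = (-61 + 7²)*(-477) - 434 = (-61 + 49)*(-477) - 434 = -12*(-477) - 434 = 5724 - 434 = 5290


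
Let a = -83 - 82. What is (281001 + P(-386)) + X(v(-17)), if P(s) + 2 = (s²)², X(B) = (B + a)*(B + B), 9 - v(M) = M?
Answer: 22200081787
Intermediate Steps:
v(M) = 9 - M
a = -165
X(B) = 2*B*(-165 + B) (X(B) = (B - 165)*(B + B) = (-165 + B)*(2*B) = 2*B*(-165 + B))
P(s) = -2 + s⁴ (P(s) = -2 + (s²)² = -2 + s⁴)
(281001 + P(-386)) + X(v(-17)) = (281001 + (-2 + (-386)⁴)) + 2*(9 - 1*(-17))*(-165 + (9 - 1*(-17))) = (281001 + (-2 + 22199808016)) + 2*(9 + 17)*(-165 + (9 + 17)) = (281001 + 22199808014) + 2*26*(-165 + 26) = 22200089015 + 2*26*(-139) = 22200089015 - 7228 = 22200081787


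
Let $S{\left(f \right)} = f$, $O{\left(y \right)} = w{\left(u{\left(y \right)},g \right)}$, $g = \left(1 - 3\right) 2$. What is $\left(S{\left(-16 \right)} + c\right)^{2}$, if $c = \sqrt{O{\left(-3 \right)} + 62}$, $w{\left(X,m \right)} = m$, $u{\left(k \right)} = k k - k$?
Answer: $\left(16 - \sqrt{58}\right)^{2} \approx 70.295$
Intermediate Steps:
$u{\left(k \right)} = k^{2} - k$
$g = -4$ ($g = \left(-2\right) 2 = -4$)
$O{\left(y \right)} = -4$
$c = \sqrt{58}$ ($c = \sqrt{-4 + 62} = \sqrt{58} \approx 7.6158$)
$\left(S{\left(-16 \right)} + c\right)^{2} = \left(-16 + \sqrt{58}\right)^{2}$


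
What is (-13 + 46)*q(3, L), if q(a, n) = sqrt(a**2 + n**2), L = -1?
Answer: 33*sqrt(10) ≈ 104.36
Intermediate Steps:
(-13 + 46)*q(3, L) = (-13 + 46)*sqrt(3**2 + (-1)**2) = 33*sqrt(9 + 1) = 33*sqrt(10)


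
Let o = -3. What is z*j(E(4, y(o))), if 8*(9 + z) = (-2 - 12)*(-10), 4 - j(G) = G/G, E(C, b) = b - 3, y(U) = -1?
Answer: 51/2 ≈ 25.500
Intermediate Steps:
E(C, b) = -3 + b
j(G) = 3 (j(G) = 4 - G/G = 4 - 1*1 = 4 - 1 = 3)
z = 17/2 (z = -9 + ((-2 - 12)*(-10))/8 = -9 + (-14*(-10))/8 = -9 + (⅛)*140 = -9 + 35/2 = 17/2 ≈ 8.5000)
z*j(E(4, y(o))) = (17/2)*3 = 51/2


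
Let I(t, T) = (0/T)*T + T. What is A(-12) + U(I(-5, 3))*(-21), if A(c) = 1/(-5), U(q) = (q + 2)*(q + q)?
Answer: -3151/5 ≈ -630.20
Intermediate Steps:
I(t, T) = T (I(t, T) = 0*T + T = 0 + T = T)
U(q) = 2*q*(2 + q) (U(q) = (2 + q)*(2*q) = 2*q*(2 + q))
A(c) = -1/5
A(-12) + U(I(-5, 3))*(-21) = -1/5 + (2*3*(2 + 3))*(-21) = -1/5 + (2*3*5)*(-21) = -1/5 + 30*(-21) = -1/5 - 630 = -3151/5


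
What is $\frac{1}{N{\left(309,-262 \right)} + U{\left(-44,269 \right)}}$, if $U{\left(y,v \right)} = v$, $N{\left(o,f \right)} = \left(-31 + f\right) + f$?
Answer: $- \frac{1}{286} \approx -0.0034965$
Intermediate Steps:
$N{\left(o,f \right)} = -31 + 2 f$
$\frac{1}{N{\left(309,-262 \right)} + U{\left(-44,269 \right)}} = \frac{1}{\left(-31 + 2 \left(-262\right)\right) + 269} = \frac{1}{\left(-31 - 524\right) + 269} = \frac{1}{-555 + 269} = \frac{1}{-286} = - \frac{1}{286}$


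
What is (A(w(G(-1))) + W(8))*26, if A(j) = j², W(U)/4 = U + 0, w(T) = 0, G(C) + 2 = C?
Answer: 832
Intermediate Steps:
G(C) = -2 + C
W(U) = 4*U (W(U) = 4*(U + 0) = 4*U)
(A(w(G(-1))) + W(8))*26 = (0² + 4*8)*26 = (0 + 32)*26 = 32*26 = 832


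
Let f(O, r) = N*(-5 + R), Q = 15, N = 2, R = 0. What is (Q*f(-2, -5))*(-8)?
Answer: 1200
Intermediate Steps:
f(O, r) = -10 (f(O, r) = 2*(-5 + 0) = 2*(-5) = -10)
(Q*f(-2, -5))*(-8) = (15*(-10))*(-8) = -150*(-8) = 1200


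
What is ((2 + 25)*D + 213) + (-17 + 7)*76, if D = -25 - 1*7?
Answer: -1411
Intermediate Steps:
D = -32 (D = -25 - 7 = -32)
((2 + 25)*D + 213) + (-17 + 7)*76 = ((2 + 25)*(-32) + 213) + (-17 + 7)*76 = (27*(-32) + 213) - 10*76 = (-864 + 213) - 760 = -651 - 760 = -1411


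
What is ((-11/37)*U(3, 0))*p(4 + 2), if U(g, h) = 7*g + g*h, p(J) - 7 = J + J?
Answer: -4389/37 ≈ -118.62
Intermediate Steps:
p(J) = 7 + 2*J (p(J) = 7 + (J + J) = 7 + 2*J)
((-11/37)*U(3, 0))*p(4 + 2) = ((-11/37)*(3*(7 + 0)))*(7 + 2*(4 + 2)) = ((-11*1/37)*(3*7))*(7 + 2*6) = (-11/37*21)*(7 + 12) = -231/37*19 = -4389/37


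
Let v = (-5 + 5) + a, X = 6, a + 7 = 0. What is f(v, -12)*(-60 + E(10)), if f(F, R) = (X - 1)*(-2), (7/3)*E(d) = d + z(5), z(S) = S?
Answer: 3750/7 ≈ 535.71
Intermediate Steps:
a = -7 (a = -7 + 0 = -7)
v = -7 (v = (-5 + 5) - 7 = 0 - 7 = -7)
E(d) = 15/7 + 3*d/7 (E(d) = 3*(d + 5)/7 = 3*(5 + d)/7 = 15/7 + 3*d/7)
f(F, R) = -10 (f(F, R) = (6 - 1)*(-2) = 5*(-2) = -10)
f(v, -12)*(-60 + E(10)) = -10*(-60 + (15/7 + (3/7)*10)) = -10*(-60 + (15/7 + 30/7)) = -10*(-60 + 45/7) = -10*(-375/7) = 3750/7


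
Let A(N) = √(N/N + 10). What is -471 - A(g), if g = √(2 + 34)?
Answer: -471 - √11 ≈ -474.32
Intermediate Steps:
g = 6 (g = √36 = 6)
A(N) = √11 (A(N) = √(1 + 10) = √11)
-471 - A(g) = -471 - √11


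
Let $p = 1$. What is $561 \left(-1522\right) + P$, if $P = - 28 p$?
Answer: $-853870$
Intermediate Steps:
$P = -28$ ($P = \left(-28\right) 1 = -28$)
$561 \left(-1522\right) + P = 561 \left(-1522\right) - 28 = -853842 - 28 = -853870$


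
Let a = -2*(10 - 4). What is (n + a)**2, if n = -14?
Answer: 676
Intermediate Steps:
a = -12 (a = -2*6 = -12)
(n + a)**2 = (-14 - 12)**2 = (-26)**2 = 676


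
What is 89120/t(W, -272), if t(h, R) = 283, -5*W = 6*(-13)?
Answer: 89120/283 ≈ 314.91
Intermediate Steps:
W = 78/5 (W = -6*(-13)/5 = -1/5*(-78) = 78/5 ≈ 15.600)
89120/t(W, -272) = 89120/283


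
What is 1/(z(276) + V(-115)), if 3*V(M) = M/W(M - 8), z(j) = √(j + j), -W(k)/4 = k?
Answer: 7380/52285249 + 4357152*√138/1202560727 ≈ 0.042704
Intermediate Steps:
W(k) = -4*k
z(j) = √2*√j (z(j) = √(2*j) = √2*√j)
V(M) = M/(3*(32 - 4*M)) (V(M) = (M/((-4*(M - 8))))/3 = (M/((-4*(-8 + M))))/3 = (M/(32 - 4*M))/3 = M/(3*(32 - 4*M)))
1/(z(276) + V(-115)) = 1/(√2*√276 + (1/12)*(-115)/(8 - 1*(-115))) = 1/(√2*(2*√69) + (1/12)*(-115)/(8 + 115)) = 1/(2*√138 + (1/12)*(-115)/123) = 1/(2*√138 + (1/12)*(-115)*(1/123)) = 1/(2*√138 - 115/1476) = 1/(-115/1476 + 2*√138)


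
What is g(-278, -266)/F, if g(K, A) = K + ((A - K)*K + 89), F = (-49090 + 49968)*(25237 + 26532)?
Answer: -3525/45453182 ≈ -7.7552e-5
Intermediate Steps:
F = 45453182 (F = 878*51769 = 45453182)
g(K, A) = 89 + K + K*(A - K) (g(K, A) = K + (K*(A - K) + 89) = K + (89 + K*(A - K)) = 89 + K + K*(A - K))
g(-278, -266)/F = (89 - 278 - 1*(-278)² - 266*(-278))/45453182 = (89 - 278 - 1*77284 + 73948)*(1/45453182) = (89 - 278 - 77284 + 73948)*(1/45453182) = -3525*1/45453182 = -3525/45453182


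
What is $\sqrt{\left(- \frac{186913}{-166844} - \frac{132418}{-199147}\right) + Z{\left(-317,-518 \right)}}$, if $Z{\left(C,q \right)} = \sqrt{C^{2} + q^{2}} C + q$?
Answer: $\frac{\sqrt{-843048323848413410753 - 517703724948217161908 \sqrt{368813}}}{1277941618} \approx 439.35 i$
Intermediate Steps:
$Z{\left(C,q \right)} = q + C \sqrt{C^{2} + q^{2}}$ ($Z{\left(C,q \right)} = C \sqrt{C^{2} + q^{2}} + q = q + C \sqrt{C^{2} + q^{2}}$)
$\sqrt{\left(- \frac{186913}{-166844} - \frac{132418}{-199147}\right) + Z{\left(-317,-518 \right)}} = \sqrt{\left(- \frac{186913}{-166844} - \frac{132418}{-199147}\right) - \left(518 + 317 \sqrt{\left(-317\right)^{2} + \left(-518\right)^{2}}\right)} = \sqrt{\left(\left(-186913\right) \left(- \frac{1}{166844}\right) - - \frac{10186}{15319}\right) - \left(518 + 317 \sqrt{100489 + 268324}\right)} = \sqrt{\left(\frac{186913}{166844} + \frac{10186}{15319}\right) - \left(518 + 317 \sqrt{368813}\right)} = \sqrt{\frac{4562793231}{2555883236} - \left(518 + 317 \sqrt{368813}\right)} = \sqrt{- \frac{1319384723017}{2555883236} - 317 \sqrt{368813}}$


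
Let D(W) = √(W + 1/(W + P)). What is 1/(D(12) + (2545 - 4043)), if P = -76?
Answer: -95872/143615489 - 8*√767/143615489 ≈ -0.00066910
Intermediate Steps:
D(W) = √(W + 1/(-76 + W)) (D(W) = √(W + 1/(W - 76)) = √(W + 1/(-76 + W)))
1/(D(12) + (2545 - 4043)) = 1/(√((1 + 12*(-76 + 12))/(-76 + 12)) + (2545 - 4043)) = 1/(√((1 + 12*(-64))/(-64)) - 1498) = 1/(√(-(1 - 768)/64) - 1498) = 1/(√(-1/64*(-767)) - 1498) = 1/(√(767/64) - 1498) = 1/(√767/8 - 1498) = 1/(-1498 + √767/8)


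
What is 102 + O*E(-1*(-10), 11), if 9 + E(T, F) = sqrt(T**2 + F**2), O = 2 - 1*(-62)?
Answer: -474 + 64*sqrt(221) ≈ 477.43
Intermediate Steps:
O = 64 (O = 2 + 62 = 64)
E(T, F) = -9 + sqrt(F**2 + T**2) (E(T, F) = -9 + sqrt(T**2 + F**2) = -9 + sqrt(F**2 + T**2))
102 + O*E(-1*(-10), 11) = 102 + 64*(-9 + sqrt(11**2 + (-1*(-10))**2)) = 102 + 64*(-9 + sqrt(121 + 10**2)) = 102 + 64*(-9 + sqrt(121 + 100)) = 102 + 64*(-9 + sqrt(221)) = 102 + (-576 + 64*sqrt(221)) = -474 + 64*sqrt(221)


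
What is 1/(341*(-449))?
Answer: -1/153109 ≈ -6.5313e-6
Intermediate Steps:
1/(341*(-449)) = 1/(-153109) = -1/153109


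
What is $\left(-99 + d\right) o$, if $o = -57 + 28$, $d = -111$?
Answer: $6090$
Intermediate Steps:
$o = -29$
$\left(-99 + d\right) o = \left(-99 - 111\right) \left(-29\right) = \left(-210\right) \left(-29\right) = 6090$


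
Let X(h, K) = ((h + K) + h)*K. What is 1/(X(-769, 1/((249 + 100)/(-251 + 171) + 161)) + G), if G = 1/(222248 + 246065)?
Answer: -73537298873793/722048497947959 ≈ -0.10185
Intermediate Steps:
G = 1/468313 ≈ 2.1353e-6
X(h, K) = K*(K + 2*h) (X(h, K) = ((K + h) + h)*K = (K + 2*h)*K = K*(K + 2*h))
1/(X(-769, 1/((249 + 100)/(-251 + 171) + 161)) + G) = 1/((1/((249 + 100)/(-251 + 171) + 161) + 2*(-769))/((249 + 100)/(-251 + 171) + 161) + 1/468313) = 1/((1/(349/(-80) + 161) - 1538)/(349/(-80) + 161) + 1/468313) = 1/((1/(349*(-1/80) + 161) - 1538)/(349*(-1/80) + 161) + 1/468313) = 1/((1/(-349/80 + 161) - 1538)/(-349/80 + 161) + 1/468313) = 1/((1/(12531/80) - 1538)/(12531/80) + 1/468313) = 1/(80*(80/12531 - 1538)/12531 + 1/468313) = 1/((80/12531)*(-19272598/12531) + 1/468313) = 1/(-1541807840/157025961 + 1/468313) = 1/(-722048497947959/73537298873793) = -73537298873793/722048497947959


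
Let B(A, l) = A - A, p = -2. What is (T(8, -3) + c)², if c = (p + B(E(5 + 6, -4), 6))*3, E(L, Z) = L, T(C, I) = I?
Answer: 81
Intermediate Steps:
B(A, l) = 0
c = -6 (c = (-2 + 0)*3 = -2*3 = -6)
(T(8, -3) + c)² = (-3 - 6)² = (-9)² = 81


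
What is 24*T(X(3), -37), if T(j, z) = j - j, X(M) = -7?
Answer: 0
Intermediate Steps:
T(j, z) = 0
24*T(X(3), -37) = 24*0 = 0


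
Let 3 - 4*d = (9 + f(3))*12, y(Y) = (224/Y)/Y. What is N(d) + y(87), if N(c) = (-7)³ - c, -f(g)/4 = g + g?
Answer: -11768899/30276 ≈ -388.72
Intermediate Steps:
f(g) = -8*g (f(g) = -4*(g + g) = -8*g)
y(Y) = 224/Y²
d = 183/4 (d = ¾ - (9 - 8*3)*12/4 = ¾ - (9 - 24)*12/4 = ¾ - (-15)*12/4 = ¾ - ¼*(-180) = ¾ + 45 = 183/4 ≈ 45.750)
N(c) = -343 - c
N(d) + y(87) = (-343 - 1*183/4) + 224/87² = (-343 - 183/4) + 224*(1/7569) = -1555/4 + 224/7569 = -11768899/30276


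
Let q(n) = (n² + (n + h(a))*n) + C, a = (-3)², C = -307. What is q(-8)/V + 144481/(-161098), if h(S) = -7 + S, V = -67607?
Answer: -9736512857/10891352486 ≈ -0.89397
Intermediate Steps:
a = 9
q(n) = -307 + n² + n*(2 + n) (q(n) = (n² + (n + (-7 + 9))*n) - 307 = (n² + (n + 2)*n) - 307 = (n² + (2 + n)*n) - 307 = (n² + n*(2 + n)) - 307 = -307 + n² + n*(2 + n))
q(-8)/V + 144481/(-161098) = (-307 + 2*(-8) + 2*(-8)²)/(-67607) + 144481/(-161098) = (-307 - 16 + 2*64)*(-1/67607) + 144481*(-1/161098) = (-307 - 16 + 128)*(-1/67607) - 144481/161098 = -195*(-1/67607) - 144481/161098 = 195/67607 - 144481/161098 = -9736512857/10891352486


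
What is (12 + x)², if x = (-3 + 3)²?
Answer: 144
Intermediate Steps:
x = 0 (x = 0² = 0)
(12 + x)² = (12 + 0)² = 12² = 144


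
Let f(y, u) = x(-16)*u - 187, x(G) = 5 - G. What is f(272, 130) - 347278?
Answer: -344735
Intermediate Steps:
f(y, u) = -187 + 21*u (f(y, u) = (5 - 1*(-16))*u - 187 = (5 + 16)*u - 187 = 21*u - 187 = -187 + 21*u)
f(272, 130) - 347278 = (-187 + 21*130) - 347278 = (-187 + 2730) - 347278 = 2543 - 347278 = -344735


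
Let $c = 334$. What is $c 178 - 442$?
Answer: $59010$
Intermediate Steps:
$c 178 - 442 = 334 \cdot 178 - 442 = 59452 - 442 = 59010$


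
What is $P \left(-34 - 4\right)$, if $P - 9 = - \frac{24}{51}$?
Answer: $- \frac{5510}{17} \approx -324.12$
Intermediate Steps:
$P = \frac{145}{17}$ ($P = 9 - \frac{24}{51} = 9 - \frac{8}{17} = \frac{145}{17} \approx 8.5294$)
$P \left(-34 - 4\right) = \frac{145 \left(-34 - 4\right)}{17} = \frac{145}{17} \left(-38\right) = - \frac{5510}{17}$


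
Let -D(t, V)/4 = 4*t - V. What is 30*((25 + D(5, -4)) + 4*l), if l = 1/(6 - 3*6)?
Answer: -2140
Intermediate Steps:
D(t, V) = -16*t + 4*V (D(t, V) = -4*(4*t - V) = -4*(-V + 4*t) = -16*t + 4*V)
l = -1/12 (l = 1/(6 - 18) = 1/(-12) = -1/12 ≈ -0.083333)
30*((25 + D(5, -4)) + 4*l) = 30*((25 + (-16*5 + 4*(-4))) + 4*(-1/12)) = 30*((25 + (-80 - 16)) - ⅓) = 30*((25 - 96) - ⅓) = 30*(-71 - ⅓) = 30*(-214/3) = -2140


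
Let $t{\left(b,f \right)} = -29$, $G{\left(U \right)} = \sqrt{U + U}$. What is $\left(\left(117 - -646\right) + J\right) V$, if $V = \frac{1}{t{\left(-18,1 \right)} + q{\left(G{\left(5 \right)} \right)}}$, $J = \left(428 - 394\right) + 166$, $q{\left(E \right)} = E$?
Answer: $- \frac{9309}{277} - \frac{321 \sqrt{10}}{277} \approx -37.271$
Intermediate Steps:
$G{\left(U \right)} = \sqrt{2} \sqrt{U}$ ($G{\left(U \right)} = \sqrt{2 U} = \sqrt{2} \sqrt{U}$)
$J = 200$ ($J = 34 + 166 = 200$)
$V = \frac{1}{-29 + \sqrt{10}}$ ($V = \frac{1}{-29 + \sqrt{2} \sqrt{5}} = \frac{1}{-29 + \sqrt{10}} \approx -0.038703$)
$\left(\left(117 - -646\right) + J\right) V = \left(\left(117 - -646\right) + 200\right) \left(- \frac{29}{831} - \frac{\sqrt{10}}{831}\right) = \left(\left(117 + 646\right) + 200\right) \left(- \frac{29}{831} - \frac{\sqrt{10}}{831}\right) = \left(763 + 200\right) \left(- \frac{29}{831} - \frac{\sqrt{10}}{831}\right) = 963 \left(- \frac{29}{831} - \frac{\sqrt{10}}{831}\right) = - \frac{9309}{277} - \frac{321 \sqrt{10}}{277}$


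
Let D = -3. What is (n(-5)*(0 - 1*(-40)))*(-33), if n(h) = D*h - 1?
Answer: -18480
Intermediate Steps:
n(h) = -1 - 3*h (n(h) = -3*h - 1 = -1 - 3*h)
(n(-5)*(0 - 1*(-40)))*(-33) = ((-1 - 3*(-5))*(0 - 1*(-40)))*(-33) = ((-1 + 15)*(0 + 40))*(-33) = (14*40)*(-33) = 560*(-33) = -18480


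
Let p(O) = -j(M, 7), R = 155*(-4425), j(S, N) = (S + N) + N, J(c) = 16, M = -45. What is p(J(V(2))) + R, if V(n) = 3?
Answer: -685844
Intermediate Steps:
j(S, N) = S + 2*N (j(S, N) = (N + S) + N = S + 2*N)
R = -685875
p(O) = 31 (p(O) = -(-45 + 2*7) = -(-45 + 14) = -1*(-31) = 31)
p(J(V(2))) + R = 31 - 685875 = -685844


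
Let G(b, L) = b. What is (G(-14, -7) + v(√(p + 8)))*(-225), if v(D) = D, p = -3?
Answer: 3150 - 225*√5 ≈ 2646.9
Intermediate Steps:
(G(-14, -7) + v(√(p + 8)))*(-225) = (-14 + √(-3 + 8))*(-225) = (-14 + √5)*(-225) = 3150 - 225*√5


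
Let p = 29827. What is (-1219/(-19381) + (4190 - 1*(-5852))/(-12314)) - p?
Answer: -3559310431277/119328817 ≈ -29828.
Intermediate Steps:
(-1219/(-19381) + (4190 - 1*(-5852))/(-12314)) - p = (-1219/(-19381) + (4190 - 1*(-5852))/(-12314)) - 1*29827 = (-1219*(-1/19381) + (4190 + 5852)*(-1/12314)) - 29827 = (1219/19381 + 10042*(-1/12314)) - 29827 = (1219/19381 - 5021/6157) - 29827 = -89806618/119328817 - 29827 = -3559310431277/119328817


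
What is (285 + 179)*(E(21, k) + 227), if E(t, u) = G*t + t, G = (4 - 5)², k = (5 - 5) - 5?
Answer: 124816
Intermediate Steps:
k = -5 (k = 0 - 5 = -5)
G = 1 (G = (-1)² = 1)
E(t, u) = 2*t (E(t, u) = 1*t + t = t + t = 2*t)
(285 + 179)*(E(21, k) + 227) = (285 + 179)*(2*21 + 227) = 464*(42 + 227) = 464*269 = 124816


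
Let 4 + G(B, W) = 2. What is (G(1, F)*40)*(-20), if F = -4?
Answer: 1600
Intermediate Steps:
G(B, W) = -2 (G(B, W) = -4 + 2 = -2)
(G(1, F)*40)*(-20) = -2*40*(-20) = -80*(-20) = 1600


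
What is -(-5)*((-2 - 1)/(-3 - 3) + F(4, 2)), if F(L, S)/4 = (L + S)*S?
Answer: 485/2 ≈ 242.50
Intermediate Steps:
F(L, S) = 4*S*(L + S) (F(L, S) = 4*((L + S)*S) = 4*(S*(L + S)) = 4*S*(L + S))
-(-5)*((-2 - 1)/(-3 - 3) + F(4, 2)) = -(-5)*((-2 - 1)/(-3 - 3) + 4*2*(4 + 2)) = -(-5)*(-3/(-6) + 4*2*6) = -(-5)*(-3*(-⅙) + 48) = -(-5)*(½ + 48) = -(-5)*97/2 = -1*(-485/2) = 485/2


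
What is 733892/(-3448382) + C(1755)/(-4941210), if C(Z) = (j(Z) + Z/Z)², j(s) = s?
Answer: -3564881132018/4259794905555 ≈ -0.83687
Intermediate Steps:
C(Z) = (1 + Z)² (C(Z) = (Z + Z/Z)² = (Z + 1)² = (1 + Z)²)
733892/(-3448382) + C(1755)/(-4941210) = 733892/(-3448382) + (1 + 1755)²/(-4941210) = 733892*(-1/3448382) + 1756²*(-1/4941210) = -366946/1724191 + 3083536*(-1/4941210) = -366946/1724191 - 1541768/2470605 = -3564881132018/4259794905555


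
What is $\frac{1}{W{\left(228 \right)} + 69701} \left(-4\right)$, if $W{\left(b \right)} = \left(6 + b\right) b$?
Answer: $- \frac{4}{123053} \approx -3.2506 \cdot 10^{-5}$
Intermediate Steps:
$W{\left(b \right)} = b \left(6 + b\right)$
$\frac{1}{W{\left(228 \right)} + 69701} \left(-4\right) = \frac{1}{228 \left(6 + 228\right) + 69701} \left(-4\right) = \frac{1}{228 \cdot 234 + 69701} \left(-4\right) = \frac{1}{53352 + 69701} \left(-4\right) = \frac{1}{123053} \left(-4\right) = - \frac{4}{123053}$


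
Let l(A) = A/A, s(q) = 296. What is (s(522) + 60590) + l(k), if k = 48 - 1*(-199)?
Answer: 60887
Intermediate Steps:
k = 247 (k = 48 + 199 = 247)
l(A) = 1
(s(522) + 60590) + l(k) = (296 + 60590) + 1 = 60886 + 1 = 60887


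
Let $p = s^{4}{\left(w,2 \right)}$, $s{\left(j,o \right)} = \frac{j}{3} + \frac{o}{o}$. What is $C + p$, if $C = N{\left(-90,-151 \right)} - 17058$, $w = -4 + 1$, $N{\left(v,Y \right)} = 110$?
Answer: $-16948$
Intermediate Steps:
$w = -3$
$s{\left(j,o \right)} = 1 + \frac{j}{3}$ ($s{\left(j,o \right)} = j \frac{1}{3} + 1 = \frac{j}{3} + 1 = 1 + \frac{j}{3}$)
$C = -16948$ ($C = 110 - 17058 = -16948$)
$p = 0$ ($p = \left(1 + \frac{1}{3} \left(-3\right)\right)^{4} = \left(1 - 1\right)^{4} = 0^{4} = 0$)
$C + p = -16948 + 0 = -16948$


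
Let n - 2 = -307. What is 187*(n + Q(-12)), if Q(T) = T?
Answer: -59279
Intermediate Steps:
n = -305 (n = 2 - 307 = -305)
187*(n + Q(-12)) = 187*(-305 - 12) = 187*(-317) = -59279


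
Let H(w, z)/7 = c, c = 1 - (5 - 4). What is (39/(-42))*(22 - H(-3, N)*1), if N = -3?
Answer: -143/7 ≈ -20.429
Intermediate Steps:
c = 0 (c = 1 - 1*1 = 1 - 1 = 0)
H(w, z) = 0 (H(w, z) = 7*0 = 0)
(39/(-42))*(22 - H(-3, N)*1) = (39/(-42))*(22 - 1*0*1) = (39*(-1/42))*(22 + 0*1) = -13*(22 + 0)/14 = -13/14*22 = -143/7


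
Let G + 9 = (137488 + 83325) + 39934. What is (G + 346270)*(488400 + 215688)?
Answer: 427387048704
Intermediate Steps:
G = 260738 (G = -9 + ((137488 + 83325) + 39934) = -9 + (220813 + 39934) = -9 + 260747 = 260738)
(G + 346270)*(488400 + 215688) = (260738 + 346270)*(488400 + 215688) = 607008*704088 = 427387048704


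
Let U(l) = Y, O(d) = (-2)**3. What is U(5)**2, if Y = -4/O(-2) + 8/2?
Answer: 81/4 ≈ 20.250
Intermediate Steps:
O(d) = -8
Y = 9/2 (Y = -4/(-8) + 8/2 = -4*(-1/8) + 8*(1/2) = 1/2 + 4 = 9/2 ≈ 4.5000)
U(l) = 9/2
U(5)**2 = (9/2)**2 = 81/4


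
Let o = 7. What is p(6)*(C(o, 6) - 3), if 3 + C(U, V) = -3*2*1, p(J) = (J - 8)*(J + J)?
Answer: 288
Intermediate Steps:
p(J) = 2*J*(-8 + J) (p(J) = (-8 + J)*(2*J) = 2*J*(-8 + J))
C(U, V) = -9 (C(U, V) = -3 - 3*2*1 = -3 - 6*1 = -3 - 6 = -9)
p(6)*(C(o, 6) - 3) = (2*6*(-8 + 6))*(-9 - 3) = (2*6*(-2))*(-12) = -24*(-12) = 288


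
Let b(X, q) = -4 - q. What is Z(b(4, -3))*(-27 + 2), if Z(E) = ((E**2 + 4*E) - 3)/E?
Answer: -150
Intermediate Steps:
Z(E) = (-3 + E**2 + 4*E)/E
Z(b(4, -3))*(-27 + 2) = (4 + (-4 - 1*(-3)) - 3/(-4 - 1*(-3)))*(-27 + 2) = (4 + (-4 + 3) - 3/(-4 + 3))*(-25) = (4 - 1 - 3/(-1))*(-25) = (4 - 1 - 3*(-1))*(-25) = (4 - 1 + 3)*(-25) = 6*(-25) = -150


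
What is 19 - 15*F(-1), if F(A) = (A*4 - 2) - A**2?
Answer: 124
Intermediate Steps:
F(A) = -2 - A**2 + 4*A (F(A) = (4*A - 2) - A**2 = (-2 + 4*A) - A**2 = -2 - A**2 + 4*A)
19 - 15*F(-1) = 19 - 15*(-2 - 1*(-1)**2 + 4*(-1)) = 19 - 15*(-2 - 1*1 - 4) = 19 - 15*(-2 - 1 - 4) = 19 - 15*(-7) = 19 + 105 = 124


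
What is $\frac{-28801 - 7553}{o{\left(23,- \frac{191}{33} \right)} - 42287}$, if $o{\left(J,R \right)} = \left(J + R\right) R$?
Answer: $\frac{39589506}{46159031} \approx 0.85768$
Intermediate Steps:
$o{\left(J,R \right)} = R \left(J + R\right)$
$\frac{-28801 - 7553}{o{\left(23,- \frac{191}{33} \right)} - 42287} = \frac{-28801 - 7553}{- \frac{191}{33} \left(23 - \frac{191}{33}\right) - 42287} = \frac{-28801 - 7553}{\left(-191\right) \frac{1}{33} \left(23 - \frac{191}{33}\right) - 42287} = \frac{-28801 - 7553}{- \frac{191 \left(23 - \frac{191}{33}\right)}{33} - 42287} = - \frac{36354}{\left(- \frac{191}{33}\right) \frac{568}{33} - 42287} = - \frac{36354}{- \frac{108488}{1089} - 42287} = - \frac{36354}{- \frac{46159031}{1089}} = \left(-36354\right) \left(- \frac{1089}{46159031}\right) = \frac{39589506}{46159031}$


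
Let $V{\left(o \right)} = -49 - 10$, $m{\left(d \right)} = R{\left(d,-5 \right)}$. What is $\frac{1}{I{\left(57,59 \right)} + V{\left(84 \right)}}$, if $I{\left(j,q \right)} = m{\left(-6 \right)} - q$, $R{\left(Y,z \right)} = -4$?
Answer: $- \frac{1}{122} \approx -0.0081967$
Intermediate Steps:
$m{\left(d \right)} = -4$
$V{\left(o \right)} = -59$ ($V{\left(o \right)} = -49 - 10 = -59$)
$I{\left(j,q \right)} = -4 - q$
$\frac{1}{I{\left(57,59 \right)} + V{\left(84 \right)}} = \frac{1}{\left(-4 - 59\right) - 59} = \frac{1}{-63 - 59} = \frac{1}{-122} = - \frac{1}{122}$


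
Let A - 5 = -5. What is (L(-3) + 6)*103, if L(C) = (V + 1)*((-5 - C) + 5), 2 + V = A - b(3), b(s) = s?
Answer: -618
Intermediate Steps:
A = 0 (A = 5 - 5 = 0)
V = -5 (V = -2 + (0 - 1*3) = -2 + (0 - 3) = -2 - 3 = -5)
L(C) = 4*C (L(C) = (-5 + 1)*((-5 - C) + 5) = -(-4)*C = 4*C)
(L(-3) + 6)*103 = (4*(-3) + 6)*103 = (-12 + 6)*103 = -6*103 = -618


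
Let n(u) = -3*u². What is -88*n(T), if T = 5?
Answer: 6600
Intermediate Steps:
-88*n(T) = -(-264)*5² = -(-264)*25 = -88*(-75) = 6600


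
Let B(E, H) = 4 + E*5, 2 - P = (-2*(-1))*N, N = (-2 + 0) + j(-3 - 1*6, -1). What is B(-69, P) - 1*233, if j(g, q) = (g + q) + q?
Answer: -574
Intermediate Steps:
j(g, q) = g + 2*q
N = -13 (N = (-2 + 0) + ((-3 - 1*6) + 2*(-1)) = -2 + ((-3 - 6) - 2) = -2 + (-9 - 2) = -2 - 11 = -13)
P = 28 (P = 2 - (-2*(-1))*(-13) = 2 - 2*(-13) = 2 - 1*(-26) = 2 + 26 = 28)
B(E, H) = 4 + 5*E
B(-69, P) - 1*233 = (4 + 5*(-69)) - 1*233 = (4 - 345) - 233 = -341 - 233 = -574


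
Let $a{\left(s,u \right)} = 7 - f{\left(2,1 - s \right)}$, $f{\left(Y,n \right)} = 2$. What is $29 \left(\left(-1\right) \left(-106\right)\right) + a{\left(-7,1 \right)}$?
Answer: $3079$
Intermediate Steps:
$a{\left(s,u \right)} = 5$ ($a{\left(s,u \right)} = 7 - 2 = 5$)
$29 \left(\left(-1\right) \left(-106\right)\right) + a{\left(-7,1 \right)} = 29 \left(\left(-1\right) \left(-106\right)\right) + 5 = 29 \cdot 106 + 5 = 3074 + 5 = 3079$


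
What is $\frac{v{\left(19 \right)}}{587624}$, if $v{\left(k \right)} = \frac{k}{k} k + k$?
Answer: $\frac{19}{293812} \approx 6.4667 \cdot 10^{-5}$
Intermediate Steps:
$v{\left(k \right)} = 2 k$ ($v{\left(k \right)} = 1 k + k = k + k = 2 k$)
$\frac{v{\left(19 \right)}}{587624} = \frac{2 \cdot 19}{587624} = 38 \cdot \frac{1}{587624} = \frac{19}{293812}$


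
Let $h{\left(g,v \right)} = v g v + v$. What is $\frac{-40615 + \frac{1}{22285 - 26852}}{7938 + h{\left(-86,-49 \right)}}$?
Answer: $\frac{185488706}{906992499} \approx 0.20451$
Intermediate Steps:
$h{\left(g,v \right)} = v + g v^{2}$ ($h{\left(g,v \right)} = g v v + v = g v^{2} + v = v + g v^{2}$)
$\frac{-40615 + \frac{1}{22285 - 26852}}{7938 + h{\left(-86,-49 \right)}} = \frac{-40615 + \frac{1}{22285 - 26852}}{7938 - 49 \left(1 - -4214\right)} = \frac{-40615 + \frac{1}{-4567}}{7938 - 49 \left(1 + 4214\right)} = \frac{-40615 - \frac{1}{4567}}{7938 - 206535} = - \frac{185488706}{4567 \left(7938 - 206535\right)} = - \frac{185488706}{4567 \left(-198597\right)} = \left(- \frac{185488706}{4567}\right) \left(- \frac{1}{198597}\right) = \frac{185488706}{906992499}$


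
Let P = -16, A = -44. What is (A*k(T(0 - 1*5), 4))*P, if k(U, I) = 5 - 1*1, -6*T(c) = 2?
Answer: 2816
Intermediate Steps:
T(c) = -⅓ (T(c) = -⅙*2 = -⅓)
k(U, I) = 4 (k(U, I) = 5 - 1 = 4)
(A*k(T(0 - 1*5), 4))*P = -44*4*(-16) = -176*(-16) = 2816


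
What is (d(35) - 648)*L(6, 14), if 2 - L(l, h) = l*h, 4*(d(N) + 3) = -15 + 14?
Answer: 106805/2 ≈ 53403.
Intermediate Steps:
d(N) = -13/4 (d(N) = -3 + (-15 + 14)/4 = -3 + (1/4)*(-1) = -3 - 1/4 = -13/4)
L(l, h) = 2 - h*l (L(l, h) = 2 - l*h = 2 - h*l)
(d(35) - 648)*L(6, 14) = (-13/4 - 648)*(2 - 1*14*6) = -2605*(2 - 84)/4 = -2605/4*(-82) = 106805/2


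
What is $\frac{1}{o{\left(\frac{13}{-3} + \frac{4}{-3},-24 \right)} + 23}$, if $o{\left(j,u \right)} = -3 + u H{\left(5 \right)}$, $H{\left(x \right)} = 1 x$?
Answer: $- \frac{1}{100} \approx -0.01$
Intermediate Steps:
$H{\left(x \right)} = x$
$o{\left(j,u \right)} = -3 + 5 u$ ($o{\left(j,u \right)} = -3 + u 5 = -3 + 5 u$)
$\frac{1}{o{\left(\frac{13}{-3} + \frac{4}{-3},-24 \right)} + 23} = \frac{1}{\left(-3 + 5 \left(-24\right)\right) + 23} = \frac{1}{\left(-3 - 120\right) + 23} = \frac{1}{-123 + 23} = \frac{1}{-100} = - \frac{1}{100}$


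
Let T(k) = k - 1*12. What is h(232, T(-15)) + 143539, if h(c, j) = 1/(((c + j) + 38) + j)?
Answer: 31004425/216 ≈ 1.4354e+5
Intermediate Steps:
T(k) = -12 + k (T(k) = k - 12 = -12 + k)
h(c, j) = 1/(38 + c + 2*j) (h(c, j) = 1/((38 + c + j) + j) = 1/(38 + c + 2*j))
h(232, T(-15)) + 143539 = 1/(38 + 232 + 2*(-12 - 15)) + 143539 = 1/(38 + 232 + 2*(-27)) + 143539 = 1/(38 + 232 - 54) + 143539 = 1/216 + 143539 = 31004425/216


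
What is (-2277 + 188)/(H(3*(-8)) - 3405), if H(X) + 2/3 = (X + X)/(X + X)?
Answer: 6267/10214 ≈ 0.61357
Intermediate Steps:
H(X) = ⅓ (H(X) = -⅔ + (X + X)/(X + X) = -⅔ + (2*X)/((2*X)) = -⅔ + (2*X)*(1/(2*X)) = -⅔ + 1 = ⅓)
(-2277 + 188)/(H(3*(-8)) - 3405) = (-2277 + 188)/(⅓ - 3405) = -2089/(-10214/3) = -2089*(-3/10214) = 6267/10214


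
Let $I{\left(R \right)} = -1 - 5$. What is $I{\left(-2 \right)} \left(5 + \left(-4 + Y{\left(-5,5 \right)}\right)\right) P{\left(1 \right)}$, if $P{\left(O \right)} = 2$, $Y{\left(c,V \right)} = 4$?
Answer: $-60$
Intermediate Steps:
$I{\left(R \right)} = -6$ ($I{\left(R \right)} = -1 - 5 = -6$)
$I{\left(-2 \right)} \left(5 + \left(-4 + Y{\left(-5,5 \right)}\right)\right) P{\left(1 \right)} = - 6 \left(5 + \left(-4 + 4\right)\right) 2 = - 6 \left(5 + 0\right) 2 = \left(-6\right) 5 \cdot 2 = \left(-30\right) 2 = -60$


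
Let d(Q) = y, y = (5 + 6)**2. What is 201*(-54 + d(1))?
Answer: 13467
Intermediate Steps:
y = 121 (y = 11**2 = 121)
d(Q) = 121
201*(-54 + d(1)) = 201*(-54 + 121) = 201*67 = 13467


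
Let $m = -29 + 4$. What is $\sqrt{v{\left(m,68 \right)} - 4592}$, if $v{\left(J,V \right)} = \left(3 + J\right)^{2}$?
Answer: $2 i \sqrt{1027} \approx 64.094 i$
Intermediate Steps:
$m = -25$
$\sqrt{v{\left(m,68 \right)} - 4592} = \sqrt{\left(3 - 25\right)^{2} - 4592} = \sqrt{\left(-22\right)^{2} - 4592} = \sqrt{484 - 4592} = \sqrt{-4108} = 2 i \sqrt{1027}$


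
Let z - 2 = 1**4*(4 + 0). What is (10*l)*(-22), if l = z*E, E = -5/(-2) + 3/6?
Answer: -3960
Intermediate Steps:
E = 3 (E = -5*(-1/2) + 3*(1/6) = 5/2 + 1/2 = 3)
z = 6 (z = 2 + 1**4*(4 + 0) = 2 + 1*4 = 2 + 4 = 6)
l = 18 (l = 6*3 = 18)
(10*l)*(-22) = (10*18)*(-22) = 180*(-22) = -3960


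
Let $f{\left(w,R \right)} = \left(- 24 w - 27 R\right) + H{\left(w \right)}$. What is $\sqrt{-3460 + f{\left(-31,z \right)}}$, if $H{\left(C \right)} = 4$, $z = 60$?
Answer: $38 i \sqrt{3} \approx 65.818 i$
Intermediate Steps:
$f{\left(w,R \right)} = 4 - 27 R - 24 w$ ($f{\left(w,R \right)} = \left(- 24 w - 27 R\right) + 4 = \left(- 27 R - 24 w\right) + 4 = 4 - 27 R - 24 w$)
$\sqrt{-3460 + f{\left(-31,z \right)}} = \sqrt{-3460 - 872} = \sqrt{-4332} = 38 i \sqrt{3}$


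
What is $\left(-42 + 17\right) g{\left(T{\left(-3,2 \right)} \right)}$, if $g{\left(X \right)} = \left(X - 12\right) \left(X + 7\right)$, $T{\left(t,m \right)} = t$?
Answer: $1500$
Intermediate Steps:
$g{\left(X \right)} = \left(-12 + X\right) \left(7 + X\right)$
$\left(-42 + 17\right) g{\left(T{\left(-3,2 \right)} \right)} = \left(-42 + 17\right) \left(-84 + \left(-3\right)^{2} - -15\right) = - 25 \left(-84 + 9 + 15\right) = \left(-25\right) \left(-60\right) = 1500$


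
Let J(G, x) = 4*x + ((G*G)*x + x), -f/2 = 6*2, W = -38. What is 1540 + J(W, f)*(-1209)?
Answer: 42045724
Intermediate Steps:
f = -24 (f = -12*2 = -2*12 = -24)
J(G, x) = 5*x + x*G² (J(G, x) = 4*x + (G²*x + x) = 4*x + (x*G² + x) = 4*x + (x + x*G²) = 5*x + x*G²)
1540 + J(W, f)*(-1209) = 1540 - 24*(5 + (-38)²)*(-1209) = 1540 - 24*(5 + 1444)*(-1209) = 1540 - 24*1449*(-1209) = 1540 - 34776*(-1209) = 1540 + 42044184 = 42045724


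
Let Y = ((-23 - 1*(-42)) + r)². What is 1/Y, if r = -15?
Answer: 1/16 ≈ 0.062500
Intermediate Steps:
Y = 16 (Y = ((-23 - 1*(-42)) - 15)² = ((-23 + 42) - 15)² = (19 - 15)² = 4² = 16)
1/Y = 1/16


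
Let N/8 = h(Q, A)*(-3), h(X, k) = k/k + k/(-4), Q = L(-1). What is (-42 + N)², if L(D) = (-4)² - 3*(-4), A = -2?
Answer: 6084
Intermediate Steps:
L(D) = 28 (L(D) = 16 + 12 = 28)
Q = 28
h(X, k) = 1 - k/4 (h(X, k) = 1 + k*(-¼) = 1 - k/4)
N = -36 (N = 8*((1 - ¼*(-2))*(-3)) = 8*((1 + ½)*(-3)) = 8*((3/2)*(-3)) = 8*(-9/2) = -36)
(-42 + N)² = (-42 - 36)² = (-78)² = 6084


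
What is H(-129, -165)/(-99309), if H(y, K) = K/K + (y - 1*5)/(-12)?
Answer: -73/595854 ≈ -0.00012251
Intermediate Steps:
H(y, K) = 17/12 - y/12 (H(y, K) = 1 + (y - 5)*(-1/12) = 1 + (-5 + y)*(-1/12) = 1 + (5/12 - y/12) = 17/12 - y/12)
H(-129, -165)/(-99309) = (17/12 - 1/12*(-129))/(-99309) = (17/12 + 43/4)*(-1/99309) = (73/6)*(-1/99309) = -73/595854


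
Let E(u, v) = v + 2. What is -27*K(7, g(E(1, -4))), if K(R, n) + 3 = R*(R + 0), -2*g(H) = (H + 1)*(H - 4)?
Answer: -1242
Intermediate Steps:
E(u, v) = 2 + v
g(H) = -(1 + H)*(-4 + H)/2 (g(H) = -(H + 1)*(H - 4)/2 = -(1 + H)*(-4 + H)/2)
K(R, n) = -3 + R² (K(R, n) = -3 + R*(R + 0) = -3 + R*R = -3 + R²)
-27*K(7, g(E(1, -4))) = -27*(-3 + 7²) = -27*(-3 + 49) = -27*46 = -1242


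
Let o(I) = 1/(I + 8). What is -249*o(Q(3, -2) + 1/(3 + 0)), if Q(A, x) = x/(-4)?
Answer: -1494/53 ≈ -28.189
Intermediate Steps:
Q(A, x) = -x/4 (Q(A, x) = x*(-1/4) = -x/4)
o(I) = 1/(8 + I)
-249*o(Q(3, -2) + 1/(3 + 0)) = -249/(8 + (-1/4*(-2) + 1/(3 + 0))) = -249/(8 + (1/2 + 1/3)) = -249/(8 + 5/6) = -249/53/6 = -249*6/53 = -1494/53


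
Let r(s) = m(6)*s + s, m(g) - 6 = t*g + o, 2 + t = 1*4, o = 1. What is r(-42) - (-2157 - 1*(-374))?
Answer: 943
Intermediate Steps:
t = 2 (t = -2 + 1*4 = -2 + 4 = 2)
m(g) = 7 + 2*g (m(g) = 6 + (2*g + 1) = 6 + (1 + 2*g) = 7 + 2*g)
r(s) = 20*s (r(s) = (7 + 2*6)*s + s = (7 + 12)*s + s = 19*s + s = 20*s)
r(-42) - (-2157 - 1*(-374)) = 20*(-42) - (-2157 - 1*(-374)) = -840 - (-2157 + 374) = -840 - 1*(-1783) = -840 + 1783 = 943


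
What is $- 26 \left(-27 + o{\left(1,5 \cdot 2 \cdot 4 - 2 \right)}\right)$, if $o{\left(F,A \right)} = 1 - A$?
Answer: $1664$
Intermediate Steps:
$- 26 \left(-27 + o{\left(1,5 \cdot 2 \cdot 4 - 2 \right)}\right) = - 26 \left(-27 + \left(1 - \left(5 \cdot 2 \cdot 4 - 2\right)\right)\right) = - 26 \left(-27 + \left(1 - \left(10 \cdot 4 - 2\right)\right)\right) = - 26 \left(-27 + \left(1 - \left(40 - 2\right)\right)\right) = - 26 \left(-27 + \left(1 - 38\right)\right) = - 26 \left(-27 - 37\right) = \left(-26\right) \left(-64\right) = 1664$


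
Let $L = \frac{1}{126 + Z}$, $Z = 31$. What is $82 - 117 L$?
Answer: $\frac{12757}{157} \approx 81.255$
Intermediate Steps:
$L = \frac{1}{157}$ ($L = \frac{1}{126 + 31} = \frac{1}{157} \approx 0.0063694$)
$82 - 117 L = 82 - \frac{117}{157} = \frac{12757}{157}$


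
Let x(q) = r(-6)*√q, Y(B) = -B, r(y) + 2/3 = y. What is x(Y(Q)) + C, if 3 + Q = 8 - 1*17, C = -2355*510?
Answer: -1201050 - 40*√3/3 ≈ -1.2011e+6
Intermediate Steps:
r(y) = -⅔ + y
C = -1201050
Q = -12 (Q = -3 + (8 - 1*17) = -3 + (8 - 17) = -3 - 9 = -12)
x(q) = -20*√q/3 (x(q) = (-⅔ - 6)*√q = -20*√q/3)
x(Y(Q)) + C = -20*√12/3 - 1201050 = -40*√3/3 - 1201050 = -1201050 - 40*√3/3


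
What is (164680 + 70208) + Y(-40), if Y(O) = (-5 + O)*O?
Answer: 236688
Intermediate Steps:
Y(O) = O*(-5 + O)
(164680 + 70208) + Y(-40) = (164680 + 70208) - 40*(-5 - 40) = 234888 - 40*(-45) = 234888 + 1800 = 236688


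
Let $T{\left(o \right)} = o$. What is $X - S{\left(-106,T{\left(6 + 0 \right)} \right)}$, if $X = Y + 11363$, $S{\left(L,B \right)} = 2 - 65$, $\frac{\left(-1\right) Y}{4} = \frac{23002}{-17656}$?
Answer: $\frac{25228683}{2207} \approx 11431.0$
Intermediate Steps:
$Y = \frac{11501}{2207}$ ($Y = - 4 \frac{23002}{-17656} = - 4 \cdot 23002 \left(- \frac{1}{17656}\right) = \left(-4\right) \left(- \frac{11501}{8828}\right) = \frac{11501}{2207} \approx 5.2111$)
$S{\left(L,B \right)} = -63$ ($S{\left(L,B \right)} = 2 - 65 = -63$)
$X = \frac{25089642}{2207}$ ($X = \frac{11501}{2207} + 11363 = \frac{25089642}{2207} \approx 11368.0$)
$X - S{\left(-106,T{\left(6 + 0 \right)} \right)} = \frac{25089642}{2207} - -63 = \frac{25089642}{2207} + 63 = \frac{25228683}{2207}$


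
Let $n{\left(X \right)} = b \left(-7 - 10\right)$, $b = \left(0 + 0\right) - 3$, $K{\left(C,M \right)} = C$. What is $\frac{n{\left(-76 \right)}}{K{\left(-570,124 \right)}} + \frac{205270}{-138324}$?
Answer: $- \frac{5169101}{3285195} \approx -1.5735$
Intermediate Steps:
$b = -3$ ($b = 0 - 3 = -3$)
$n{\left(X \right)} = 51$ ($n{\left(X \right)} = - 3 \left(-7 - 10\right) = \left(-3\right) \left(-17\right) = 51$)
$\frac{n{\left(-76 \right)}}{K{\left(-570,124 \right)}} + \frac{205270}{-138324} = \frac{51}{-570} + \frac{205270}{-138324} = 51 \left(- \frac{1}{570}\right) + 205270 \left(- \frac{1}{138324}\right) = - \frac{17}{190} - \frac{102635}{69162} = - \frac{5169101}{3285195}$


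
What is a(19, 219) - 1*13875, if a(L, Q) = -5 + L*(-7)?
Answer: -14013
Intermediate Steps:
a(L, Q) = -5 - 7*L
a(19, 219) - 1*13875 = (-5 - 7*19) - 1*13875 = (-5 - 133) - 13875 = -138 - 13875 = -14013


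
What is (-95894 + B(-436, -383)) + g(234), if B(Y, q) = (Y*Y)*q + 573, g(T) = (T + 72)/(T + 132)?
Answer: -4447027378/61 ≈ -7.2902e+7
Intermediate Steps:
g(T) = (72 + T)/(132 + T)
B(Y, q) = 573 + q*Y² (B(Y, q) = Y²*q + 573 = q*Y² + 573 = 573 + q*Y²)
(-95894 + B(-436, -383)) + g(234) = (-95894 + (573 - 383*(-436)²)) + (72 + 234)/(132 + 234) = (-95894 + (573 - 383*190096)) + 306/366 = (-95894 + (573 - 72806768)) + (1/366)*306 = (-95894 - 72806195) + 51/61 = -72902089 + 51/61 = -4447027378/61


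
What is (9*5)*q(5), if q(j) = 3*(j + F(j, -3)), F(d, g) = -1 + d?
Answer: 1215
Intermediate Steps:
q(j) = -3 + 6*j (q(j) = 3*(j + (-1 + j)) = 3*(-1 + 2*j) = -3 + 6*j)
(9*5)*q(5) = (9*5)*(-3 + 6*5) = 45*(-3 + 30) = 45*27 = 1215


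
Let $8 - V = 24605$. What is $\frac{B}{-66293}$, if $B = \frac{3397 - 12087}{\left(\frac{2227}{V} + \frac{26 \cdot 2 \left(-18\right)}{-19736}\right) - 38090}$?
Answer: $- \frac{52731614331}{15322528143989051} \approx -3.4414 \cdot 10^{-6}$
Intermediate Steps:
$V = -24597$ ($V = 8 - 24605 = -24597$)
$B = \frac{52731614331}{231133425007}$ ($B = \frac{3397 - 12087}{\left(\frac{2227}{-24597} + \frac{26 \cdot 2 \left(-18\right)}{-19736}\right) - 38090} = - \frac{8690}{\left(2227 \left(- \frac{1}{24597}\right) + 52 \left(-18\right) \left(- \frac{1}{19736}\right)\right) - 38090} = - \frac{8690}{\left(- \frac{2227}{24597} - - \frac{117}{2467}\right) - 38090} = - \frac{8690}{\left(- \frac{2227}{24597} + \frac{117}{2467}\right) - 38090} = - \frac{8690}{- \frac{2616160}{60680799} - 38090} = - \frac{8690}{- \frac{2311334250070}{60680799}} = \left(-8690\right) \left(- \frac{60680799}{2311334250070}\right) = \frac{52731614331}{231133425007} \approx 0.22814$)
$\frac{B}{-66293} = \frac{52731614331}{231133425007 \left(-66293\right)} = \frac{52731614331}{231133425007} \left(- \frac{1}{66293}\right) = - \frac{52731614331}{15322528143989051}$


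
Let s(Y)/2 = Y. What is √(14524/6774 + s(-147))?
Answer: 2*I*√837025923/3387 ≈ 17.084*I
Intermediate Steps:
s(Y) = 2*Y
√(14524/6774 + s(-147)) = √(14524/6774 + 2*(-147)) = √(14524*(1/6774) - 294) = √(7262/3387 - 294) = √(-988516/3387) = 2*I*√837025923/3387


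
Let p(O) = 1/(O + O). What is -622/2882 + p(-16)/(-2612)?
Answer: -25993183/120444544 ≈ -0.21581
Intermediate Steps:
p(O) = 1/(2*O)
-622/2882 + p(-16)/(-2612) = -622/2882 + ((1/2)/(-16))/(-2612) = -622*1/2882 + ((1/2)*(-1/16))*(-1/2612) = -311/1441 - 1/32*(-1/2612) = -311/1441 + 1/83584 = -25993183/120444544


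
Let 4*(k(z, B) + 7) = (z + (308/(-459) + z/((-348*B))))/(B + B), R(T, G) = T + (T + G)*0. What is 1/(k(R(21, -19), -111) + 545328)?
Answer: 1749384864/953976263371621 ≈ 1.8338e-6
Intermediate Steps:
R(T, G) = T (R(T, G) = T + (G + T)*0 = T + 0 = T)
k(z, B) = -7 + (-308/459 + z - z/(348*B))/(8*B) (k(z, B) = -7 + ((z + (308/(-459) + z/((-348*B))))/(B + B))/4 = -7 + ((z + (308*(-1/459) + z*(-1/(348*B))))/((2*B)))/4 = -7 + ((z + (-308/459 - z/(348*B)))*(1/(2*B)))/4 = -7 + ((-308/459 + z - z/(348*B))*(1/(2*B)))/4 = -7 + ((-308/459 + z - z/(348*B))/(2*B))/4 = -7 + (-308/459 + z - z/(348*B))/(8*B))
1/(k(R(21, -19), -111) + 545328) = 1/((-7 - 77/918/(-111) - 1/2784*21/(-111)² + (⅛)*21/(-111)) + 545328) = 1/((-7 - 77/918*(-1/111) - 1/2784*21*1/12321 + (⅛)*21*(-1/111)) + 545328) = 1/((-7 + 77/101898 - 7/11433888 - 7/296) + 545328) = 1/(-12285743771/1749384864 + 545328) = 1/(953976263371621/1749384864) = 1749384864/953976263371621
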